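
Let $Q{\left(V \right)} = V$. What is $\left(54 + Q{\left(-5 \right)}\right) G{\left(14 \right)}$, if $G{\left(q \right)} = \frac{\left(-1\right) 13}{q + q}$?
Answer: $- \frac{91}{4} \approx -22.75$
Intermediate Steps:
$G{\left(q \right)} = - \frac{13}{2 q}$
$\left(54 + Q{\left(-5 \right)}\right) G{\left(14 \right)} = \left(54 - 5\right) \left(- \frac{13}{2 \cdot 14}\right) = 49 \left(\left(- \frac{13}{2}\right) \frac{1}{14}\right) = 49 \left(- \frac{13}{28}\right) = - \frac{91}{4}$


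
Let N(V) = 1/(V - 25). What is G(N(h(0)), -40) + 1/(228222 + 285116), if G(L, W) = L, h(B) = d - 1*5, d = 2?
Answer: -36665/1026676 ≈ -0.035712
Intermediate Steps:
h(B) = -3 (h(B) = 2 - 1*5 = 2 - 5 = -3)
N(V) = 1/(-25 + V)
G(N(h(0)), -40) + 1/(228222 + 285116) = 1/(-25 - 3) + 1/(228222 + 285116) = 1/(-28) + 1/513338 = -1/28 + 1/513338 = -36665/1026676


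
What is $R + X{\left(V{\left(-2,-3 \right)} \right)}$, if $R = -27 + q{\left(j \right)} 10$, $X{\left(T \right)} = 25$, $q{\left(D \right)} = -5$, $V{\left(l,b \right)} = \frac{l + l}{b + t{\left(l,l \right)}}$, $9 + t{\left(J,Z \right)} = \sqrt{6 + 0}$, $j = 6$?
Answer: $-52$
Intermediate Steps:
$t{\left(J,Z \right)} = -9 + \sqrt{6}$ ($t{\left(J,Z \right)} = -9 + \sqrt{6 + 0} = -9 + \sqrt{6}$)
$V{\left(l,b \right)} = \frac{2 l}{-9 + b + \sqrt{6}}$ ($V{\left(l,b \right)} = \frac{l + l}{b - \left(9 - \sqrt{6}\right)} = \frac{2 l}{-9 + b + \sqrt{6}}$)
$R = -77$ ($R = -27 - 50 = -77$)
$R + X{\left(V{\left(-2,-3 \right)} \right)} = -77 + 25 = -52$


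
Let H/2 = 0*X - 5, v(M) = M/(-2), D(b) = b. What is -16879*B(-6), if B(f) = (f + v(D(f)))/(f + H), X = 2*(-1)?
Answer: -50637/16 ≈ -3164.8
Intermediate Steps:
v(M) = -M/2 (v(M) = M*(-½) = -M/2)
X = -2
H = -10 (H = 2*(0*(-2) - 5) = 2*(0 - 5) = 2*(-5) = -10)
B(f) = f/(2*(-10 + f)) (B(f) = (f - f/2)/(f - 10) = (f/2)/(-10 + f) = f/(2*(-10 + f)))
-16879*B(-6) = -16879*(-6)/(2*(-10 - 6)) = -16879*(-6)/(2*(-16)) = -16879*(-6)*(-1)/(2*16) = -16879*3/16 = -50637/16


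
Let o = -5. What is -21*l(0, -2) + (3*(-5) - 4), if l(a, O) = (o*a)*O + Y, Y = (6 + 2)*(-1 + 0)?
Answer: 149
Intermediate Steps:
Y = -8 (Y = 8*(-1) = -8)
l(a, O) = -8 - 5*O*a (l(a, O) = (-5*a)*O - 8 = -5*O*a - 8 = -8 - 5*O*a)
-21*l(0, -2) + (3*(-5) - 4) = -21*(-8 - 5*(-2)*0) + (3*(-5) - 4) = -21*(-8 + 0) + (-15 - 4) = -21*(-8) - 19 = 168 - 19 = 149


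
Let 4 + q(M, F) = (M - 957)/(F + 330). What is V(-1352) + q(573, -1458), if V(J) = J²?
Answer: 85911316/47 ≈ 1.8279e+6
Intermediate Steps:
q(M, F) = -4 + (-957 + M)/(330 + F) (q(M, F) = -4 + (M - 957)/(F + 330) = -4 + (-957 + M)/(330 + F))
V(-1352) + q(573, -1458) = (-1352)² + (-2277 + 573 - 4*(-1458))/(330 - 1458) = 1827904 + (-2277 + 573 + 5832)/(-1128) = 1827904 - 1/1128*4128 = 1827904 - 172/47 = 85911316/47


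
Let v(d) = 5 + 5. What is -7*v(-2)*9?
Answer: -630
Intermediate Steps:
v(d) = 10
-7*v(-2)*9 = -7*10*9 = -70*9 = -630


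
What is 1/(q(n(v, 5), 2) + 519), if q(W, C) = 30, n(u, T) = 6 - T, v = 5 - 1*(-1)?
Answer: 1/549 ≈ 0.0018215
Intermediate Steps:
v = 6 (v = 5 + 1 = 6)
1/(q(n(v, 5), 2) + 519) = 1/(30 + 519) = 1/549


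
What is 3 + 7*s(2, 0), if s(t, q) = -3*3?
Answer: -60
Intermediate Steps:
s(t, q) = -9
3 + 7*s(2, 0) = 3 + 7*(-9) = 3 - 63 = -60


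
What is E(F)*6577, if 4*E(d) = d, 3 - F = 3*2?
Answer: -19731/4 ≈ -4932.8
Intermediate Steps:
F = -3 (F = 3 - 3*2 = 3 - 1*6 = 3 - 6 = -3)
E(d) = d/4
E(F)*6577 = ((¼)*(-3))*6577 = -¾*6577 = -19731/4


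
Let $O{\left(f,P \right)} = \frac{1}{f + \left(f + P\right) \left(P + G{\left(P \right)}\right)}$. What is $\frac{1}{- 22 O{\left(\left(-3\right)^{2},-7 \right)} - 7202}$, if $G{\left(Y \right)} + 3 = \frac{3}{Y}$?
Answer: $- \frac{83}{597612} \approx -0.00013889$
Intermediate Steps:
$G{\left(Y \right)} = -3 + \frac{3}{Y}$
$O{\left(f,P \right)} = \frac{1}{f + \left(P + f\right) \left(-3 + P + \frac{3}{P}\right)}$ ($O{\left(f,P \right)} = \frac{1}{f + \left(f + P\right) \left(P - \left(3 - \frac{3}{P}\right)\right)} = \frac{1}{f + \left(P + f\right) \left(-3 + P + \frac{3}{P}\right)}$)
$\frac{1}{- 22 O{\left(\left(-3\right)^{2},-7 \right)} - 7202} = \frac{1}{- 22 \left(- \frac{7}{- 7 \left(3 + \left(-3\right)^{2} + \left(-7\right)^{2} - -21 - 7 \left(-3\right)^{2}\right) - 3 \left(-3\right)^{2} \left(-1 - 7\right)}\right) - 7202} = \frac{1}{- 22 \left(- \frac{7}{- 7 \left(3 + 9 + 49 + 21 - 63\right) - 27 \left(-8\right)}\right) - 7202} = \frac{1}{- 22 \left(- \frac{7}{- 7 \left(3 + 9 + 49 + 21 - 63\right) + 216}\right) - 7202} = \frac{1}{- 22 \left(- \frac{7}{\left(-7\right) 19 + 216}\right) - 7202} = \frac{1}{- 22 \left(- \frac{7}{-133 + 216}\right) - 7202} = \frac{1}{- 22 \left(- \frac{7}{83}\right) - 7202} = \frac{1}{- 22 \left(\left(-7\right) \frac{1}{83}\right) - 7202} = \frac{1}{\left(-22\right) \left(- \frac{7}{83}\right) - 7202} = \frac{1}{\frac{154}{83} - 7202} = \frac{1}{- \frac{597612}{83}} = - \frac{83}{597612}$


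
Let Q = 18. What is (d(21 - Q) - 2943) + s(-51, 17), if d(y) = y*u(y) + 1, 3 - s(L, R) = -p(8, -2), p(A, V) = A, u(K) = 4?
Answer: -2919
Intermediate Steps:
s(L, R) = 11 (s(L, R) = 3 - (-1)*8 = 3 - 1*(-8) = 3 + 8 = 11)
d(y) = 1 + 4*y (d(y) = y*4 + 1 = 4*y + 1 = 1 + 4*y)
(d(21 - Q) - 2943) + s(-51, 17) = ((1 + 4*(21 - 1*18)) - 2943) + 11 = ((1 + 4*(21 - 18)) - 2943) + 11 = ((1 + 4*3) - 2943) + 11 = ((1 + 12) - 2943) + 11 = (13 - 2943) + 11 = -2930 + 11 = -2919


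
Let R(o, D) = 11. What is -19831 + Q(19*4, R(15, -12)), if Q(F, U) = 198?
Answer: -19633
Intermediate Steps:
-19831 + Q(19*4, R(15, -12)) = -19831 + 198 = -19633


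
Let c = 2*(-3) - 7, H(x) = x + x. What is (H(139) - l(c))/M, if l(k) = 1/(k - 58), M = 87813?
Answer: 19739/6234723 ≈ 0.0031660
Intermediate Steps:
H(x) = 2*x
c = -13 (c = -6 - 7 = -13)
l(k) = 1/(-58 + k)
(H(139) - l(c))/M = (2*139 - 1/(-58 - 13))/87813 = (278 - 1/(-71))*(1/87813) = (278 - 1*(-1/71))*(1/87813) = (278 + 1/71)*(1/87813) = (19739/71)*(1/87813) = 19739/6234723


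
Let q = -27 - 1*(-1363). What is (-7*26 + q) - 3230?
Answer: -2076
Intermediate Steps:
q = 1336 (q = -27 + 1363 = 1336)
(-7*26 + q) - 3230 = (-7*26 + 1336) - 3230 = (-182 + 1336) - 3230 = 1154 - 3230 = -2076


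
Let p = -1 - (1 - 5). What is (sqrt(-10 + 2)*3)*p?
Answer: 18*I*sqrt(2) ≈ 25.456*I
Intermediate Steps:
p = 3 (p = -1 - 1*(-4) = -1 + 4 = 3)
(sqrt(-10 + 2)*3)*p = (sqrt(-10 + 2)*3)*3 = (sqrt(-8)*3)*3 = ((2*I*sqrt(2))*3)*3 = (6*I*sqrt(2))*3 = 18*I*sqrt(2)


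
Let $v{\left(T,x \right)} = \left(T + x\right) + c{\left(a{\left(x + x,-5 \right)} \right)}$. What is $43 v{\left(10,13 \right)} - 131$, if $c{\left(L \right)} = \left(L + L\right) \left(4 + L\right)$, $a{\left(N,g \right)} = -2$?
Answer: $514$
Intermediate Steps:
$c{\left(L \right)} = 2 L \left(4 + L\right)$
$v{\left(T,x \right)} = -8 + T + x$ ($v{\left(T,x \right)} = \left(T + x\right) + 2 \left(-2\right) \left(4 - 2\right) = \left(T + x\right) + 2 \left(-2\right) 2 = \left(T + x\right) - 8 = -8 + T + x$)
$43 v{\left(10,13 \right)} - 131 = 43 \left(-8 + 10 + 13\right) - 131 = 43 \cdot 15 - 131 = 645 - 131 = 514$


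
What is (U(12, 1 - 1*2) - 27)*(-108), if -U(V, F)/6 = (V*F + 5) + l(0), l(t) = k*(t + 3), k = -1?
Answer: -3564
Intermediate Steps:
l(t) = -3 - t (l(t) = -(t + 3) = -(3 + t) = -3 - t)
U(V, F) = -12 - 6*F*V (U(V, F) = -6*((V*F + 5) + (-3 - 1*0)) = -6*((F*V + 5) + (-3 + 0)) = -6*((5 + F*V) - 3) = -6*(2 + F*V) = -12 - 6*F*V)
(U(12, 1 - 1*2) - 27)*(-108) = ((-12 - 6*(1 - 1*2)*12) - 27)*(-108) = ((-12 - 6*(1 - 2)*12) - 27)*(-108) = ((-12 - 6*(-1)*12) - 27)*(-108) = ((-12 + 72) - 27)*(-108) = (60 - 27)*(-108) = 33*(-108) = -3564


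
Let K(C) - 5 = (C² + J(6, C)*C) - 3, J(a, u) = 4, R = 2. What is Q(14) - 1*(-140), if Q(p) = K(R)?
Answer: 154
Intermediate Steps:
K(C) = 2 + C² + 4*C (K(C) = 5 + ((C² + 4*C) - 3) = 5 + (-3 + C² + 4*C) = 2 + C² + 4*C)
Q(p) = 14 (Q(p) = 2 + 2² + 4*2 = 2 + 4 + 8 = 14)
Q(14) - 1*(-140) = 14 - 1*(-140) = 14 + 140 = 154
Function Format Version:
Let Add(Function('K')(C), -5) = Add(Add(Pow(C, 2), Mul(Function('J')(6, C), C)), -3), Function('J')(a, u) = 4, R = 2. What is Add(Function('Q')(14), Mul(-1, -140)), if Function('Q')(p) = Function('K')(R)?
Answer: 154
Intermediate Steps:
Function('K')(C) = Add(2, Pow(C, 2), Mul(4, C)) (Function('K')(C) = Add(5, Add(Add(Pow(C, 2), Mul(4, C)), -3)) = Add(5, Add(-3, Pow(C, 2), Mul(4, C))) = Add(2, Pow(C, 2), Mul(4, C)))
Function('Q')(p) = 14 (Function('Q')(p) = Add(2, Pow(2, 2), Mul(4, 2)) = Add(2, 4, 8) = 14)
Add(Function('Q')(14), Mul(-1, -140)) = Add(14, Mul(-1, -140)) = Add(14, 140) = 154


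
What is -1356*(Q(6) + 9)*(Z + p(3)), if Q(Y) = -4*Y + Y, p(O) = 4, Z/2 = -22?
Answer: -488160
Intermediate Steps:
Z = -44 (Z = 2*(-22) = -44)
Q(Y) = -3*Y
-1356*(Q(6) + 9)*(Z + p(3)) = -1356*(-3*6 + 9)*(-44 + 4) = -1356*(-18 + 9)*(-40) = -(-12204)*(-40) = -1356*360 = -488160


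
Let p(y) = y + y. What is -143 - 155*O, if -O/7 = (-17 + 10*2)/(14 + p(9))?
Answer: -1321/32 ≈ -41.281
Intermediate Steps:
p(y) = 2*y
O = -21/32 (O = -7*(-17 + 10*2)/(14 + 2*9) = -7*(-17 + 20)/(14 + 18) = -21/32 ≈ -0.65625)
-143 - 155*O = -143 - 155*(-21/32) = -143 + 3255/32 = -1321/32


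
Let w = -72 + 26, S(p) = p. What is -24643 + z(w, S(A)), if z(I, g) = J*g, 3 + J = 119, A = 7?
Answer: -23831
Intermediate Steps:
J = 116 (J = -3 + 119 = 116)
w = -46
z(I, g) = 116*g
-24643 + z(w, S(A)) = -24643 + 116*7 = -24643 + 812 = -23831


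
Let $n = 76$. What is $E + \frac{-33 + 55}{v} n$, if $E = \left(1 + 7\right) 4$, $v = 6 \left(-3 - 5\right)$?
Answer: $- \frac{17}{6} \approx -2.8333$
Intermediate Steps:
$v = -48$ ($v = 6 \left(-8\right) = -48$)
$E = 32$ ($E = 8 \cdot 4 = 32$)
$E + \frac{-33 + 55}{v} n = 32 + \frac{-33 + 55}{-48} \cdot 76 = 32 + 22 \left(- \frac{1}{48}\right) 76 = 32 - \frac{209}{6} = - \frac{17}{6}$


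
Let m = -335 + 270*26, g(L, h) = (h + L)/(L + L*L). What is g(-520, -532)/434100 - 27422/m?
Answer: -160631094710431/39159027999000 ≈ -4.1020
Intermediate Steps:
g(L, h) = (L + h)/(L + L**2)
m = 6685 (m = -335 + 7020 = 6685)
g(-520, -532)/434100 - 27422/m = ((-520 - 532)/((-520)*(1 - 520)))/434100 - 27422/6685 = -1/520*(-1052)/(-519)*(1/434100) - 27422*1/6685 = -1/520*(-1/519)*(-1052)*(1/434100) - 27422/6685 = -263/67470*1/434100 - 27422/6685 = -263/29288727000 - 27422/6685 = -160631094710431/39159027999000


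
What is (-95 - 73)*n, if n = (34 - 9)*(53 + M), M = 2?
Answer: -231000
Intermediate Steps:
n = 1375 (n = (34 - 9)*(53 + 2) = 25*55 = 1375)
(-95 - 73)*n = (-95 - 73)*1375 = -168*1375 = -231000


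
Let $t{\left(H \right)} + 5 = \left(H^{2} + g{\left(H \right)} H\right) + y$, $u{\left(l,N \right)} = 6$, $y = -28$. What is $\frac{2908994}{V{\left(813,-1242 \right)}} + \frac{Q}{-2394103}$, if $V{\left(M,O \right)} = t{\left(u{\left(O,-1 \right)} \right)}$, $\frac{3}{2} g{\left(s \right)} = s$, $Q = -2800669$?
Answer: $\frac{6964506880445}{64640781} \approx 1.0774 \cdot 10^{5}$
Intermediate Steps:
$g{\left(s \right)} = \frac{2 s}{3}$
$t{\left(H \right)} = -33 + \frac{5 H^{2}}{3}$ ($t{\left(H \right)} = -5 - \left(28 - H^{2} - \frac{2 H}{3} H\right) = -5 + \left(\left(H^{2} + \frac{2 H^{2}}{3}\right) - 28\right) = -5 + \left(\frac{5 H^{2}}{3} - 28\right) = -5 + \left(-28 + \frac{5 H^{2}}{3}\right) = -33 + \frac{5 H^{2}}{3}$)
$V{\left(M,O \right)} = 27$ ($V{\left(M,O \right)} = -33 + \frac{5 \cdot 6^{2}}{3} = -33 + \frac{5}{3} \cdot 36 = -33 + 60 = 27$)
$\frac{2908994}{V{\left(813,-1242 \right)}} + \frac{Q}{-2394103} = \frac{2908994}{27} - \frac{2800669}{-2394103} = 2908994 \cdot \frac{1}{27} - - \frac{2800669}{2394103} = \frac{2908994}{27} + \frac{2800669}{2394103} = \frac{6964506880445}{64640781}$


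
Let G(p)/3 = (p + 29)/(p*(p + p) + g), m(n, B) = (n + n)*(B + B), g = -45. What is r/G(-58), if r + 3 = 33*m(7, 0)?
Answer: 6683/29 ≈ 230.45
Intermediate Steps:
m(n, B) = 4*B*n (m(n, B) = (2*n)*(2*B) = 4*B*n)
G(p) = 3*(29 + p)/(-45 + 2*p²) (G(p) = 3*((p + 29)/(p*(p + p) - 45)) = 3*((29 + p)/(p*(2*p) - 45)) = 3*((29 + p)/(2*p² - 45)) = 3*((29 + p)/(-45 + 2*p²)) = 3*(29 + p)/(-45 + 2*p²))
r = -3 (r = -3 + 33*(4*0*7) = -3 + 33*0 = -3 + 0 = -3)
r/G(-58) = -3*(-45 + 2*(-58)²)/(3*(29 - 58)) = -3/(3*(-29)/(-45 + 2*3364)) = -3/(3*(-29)/(-45 + 6728)) = -3/(3*(-29)/6683) = -3/(3*(1/6683)*(-29)) = -3/(-87/6683) = -3*(-6683/87) = 6683/29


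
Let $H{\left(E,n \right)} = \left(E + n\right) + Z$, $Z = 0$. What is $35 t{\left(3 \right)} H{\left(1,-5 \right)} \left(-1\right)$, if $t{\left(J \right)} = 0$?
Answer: $0$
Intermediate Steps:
$H{\left(E,n \right)} = E + n$ ($H{\left(E,n \right)} = \left(E + n\right) + 0 = E + n$)
$35 t{\left(3 \right)} H{\left(1,-5 \right)} \left(-1\right) = 35 \cdot 0 \left(1 - 5\right) \left(-1\right) = 35 \cdot 0 \left(-4\right) \left(-1\right) = 35 \cdot 0 \left(-1\right) = 35 \cdot 0 = 0$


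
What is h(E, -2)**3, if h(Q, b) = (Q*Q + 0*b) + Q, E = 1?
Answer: 8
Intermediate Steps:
h(Q, b) = Q + Q**2 (h(Q, b) = (Q**2 + 0) + Q = Q**2 + Q = Q + Q**2)
h(E, -2)**3 = (1*(1 + 1))**3 = (1*2)**3 = 2**3 = 8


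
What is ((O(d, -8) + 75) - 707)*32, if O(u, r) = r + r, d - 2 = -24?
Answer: -20736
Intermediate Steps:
d = -22 (d = 2 - 24 = -22)
O(u, r) = 2*r
((O(d, -8) + 75) - 707)*32 = ((2*(-8) + 75) - 707)*32 = ((-16 + 75) - 707)*32 = (59 - 707)*32 = -648*32 = -20736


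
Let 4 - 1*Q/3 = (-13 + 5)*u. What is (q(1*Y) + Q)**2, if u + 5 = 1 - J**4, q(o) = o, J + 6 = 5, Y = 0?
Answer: 11664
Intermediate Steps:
J = -1 (J = -6 + 5 = -1)
u = -5 (u = -5 + (1 - 1*(-1)**4) = -5 + (1 - 1*1) = -5 + (1 - 1) = -5 + 0 = -5)
Q = -108 (Q = 12 - 3*(-13 + 5)*(-5) = 12 - (-24)*(-5) = 12 - 3*40 = 12 - 120 = -108)
(q(1*Y) + Q)**2 = (1*0 - 108)**2 = (0 - 108)**2 = (-108)**2 = 11664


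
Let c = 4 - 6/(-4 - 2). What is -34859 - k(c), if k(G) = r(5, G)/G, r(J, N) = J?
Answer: -34860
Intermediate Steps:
c = 5 (c = 4 - 6/(-6) = 4 - 1/6*(-6) = 4 + 1 = 5)
k(G) = 5/G
-34859 - k(c) = -34859 - 5/5 = -34859 - 1*1 = -34859 - 1 = -34860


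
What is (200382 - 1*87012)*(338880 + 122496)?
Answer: 52306197120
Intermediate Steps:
(200382 - 1*87012)*(338880 + 122496) = (200382 - 87012)*461376 = 113370*461376 = 52306197120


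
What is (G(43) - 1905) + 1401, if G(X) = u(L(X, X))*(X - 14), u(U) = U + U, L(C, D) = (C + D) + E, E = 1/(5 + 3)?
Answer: 17965/4 ≈ 4491.3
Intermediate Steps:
E = ⅛ (E = 1/8 = ⅛ ≈ 0.12500)
L(C, D) = ⅛ + C + D (L(C, D) = (C + D) + ⅛ = ⅛ + C + D)
u(U) = 2*U
G(X) = (-14 + X)*(¼ + 4*X) (G(X) = (2*(⅛ + X + X))*(X - 14) = (2*(⅛ + 2*X))*(-14 + X) = (¼ + 4*X)*(-14 + X) = (-14 + X)*(¼ + 4*X))
(G(43) - 1905) + 1401 = ((1 + 16*43)*(-14 + 43)/4 - 1905) + 1401 = ((¼)*(1 + 688)*29 - 1905) + 1401 = ((¼)*689*29 - 1905) + 1401 = (19981/4 - 1905) + 1401 = 12361/4 + 1401 = 17965/4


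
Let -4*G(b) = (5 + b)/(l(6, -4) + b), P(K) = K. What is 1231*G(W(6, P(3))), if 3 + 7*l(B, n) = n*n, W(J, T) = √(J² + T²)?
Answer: -1077125/4072 - 284361*√5/4072 ≈ -420.67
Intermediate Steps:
l(B, n) = -3/7 + n²/7 (l(B, n) = -3/7 + (n*n)/7 = -3/7 + n²/7)
G(b) = -(5 + b)/(4*(13/7 + b)) (G(b) = -(5 + b)/(4*((-3/7 + (⅐)*(-4)²) + b)) = -(5 + b)/(4*((-3/7 + (⅐)*16) + b)) = -(5 + b)/(4*((-3/7 + 16/7) + b)) = -(5 + b)/(4*(13/7 + b)))
1231*G(W(6, P(3))) = 1231*(7*(-5 - √(6² + 3²))/(4*(13 + 7*√(6² + 3²)))) = 1231*(7*(-5 - √(36 + 9))/(4*(13 + 7*√(36 + 9)))) = 1231*(7*(-5 - √45)/(4*(13 + 7*√45))) = 1231*(7*(-5 - 3*√5)/(4*(13 + 7*(3*√5)))) = 1231*(7*(-5 - 3*√5)/(4*(13 + 21*√5))) = 8617*(-5 - 3*√5)/(4*(13 + 21*√5))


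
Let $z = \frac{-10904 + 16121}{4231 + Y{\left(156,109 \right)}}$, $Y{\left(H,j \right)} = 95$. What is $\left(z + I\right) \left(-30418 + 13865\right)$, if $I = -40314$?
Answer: $\frac{962243254097}{1442} \approx 6.673 \cdot 10^{8}$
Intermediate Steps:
$z = \frac{1739}{1442}$ ($z = \frac{-10904 + 16121}{4231 + 95} = \frac{5217}{4326} = 5217 \cdot \frac{1}{4326} = \frac{1739}{1442} \approx 1.206$)
$\left(z + I\right) \left(-30418 + 13865\right) = \left(\frac{1739}{1442} - 40314\right) \left(-30418 + 13865\right) = \left(- \frac{58131049}{1442}\right) \left(-16553\right) = \frac{962243254097}{1442}$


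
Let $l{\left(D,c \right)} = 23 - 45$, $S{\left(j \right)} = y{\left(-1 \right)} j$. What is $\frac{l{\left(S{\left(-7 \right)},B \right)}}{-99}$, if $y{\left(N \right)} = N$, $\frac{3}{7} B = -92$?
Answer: $\frac{2}{9} \approx 0.22222$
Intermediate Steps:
$B = - \frac{644}{3}$ ($B = \frac{7}{3} \left(-92\right) = - \frac{644}{3} \approx -214.67$)
$S{\left(j \right)} = - j$
$l{\left(D,c \right)} = -22$ ($l{\left(D,c \right)} = 23 - 45 = -22$)
$\frac{l{\left(S{\left(-7 \right)},B \right)}}{-99} = - \frac{22}{-99} = \left(-22\right) \left(- \frac{1}{99}\right) = \frac{2}{9}$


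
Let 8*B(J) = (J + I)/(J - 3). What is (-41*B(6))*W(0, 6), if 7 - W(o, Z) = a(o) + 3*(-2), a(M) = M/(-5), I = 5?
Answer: -5863/24 ≈ -244.29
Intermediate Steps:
a(M) = -M/5 (a(M) = M*(-1/5) = -M/5)
W(o, Z) = 13 + o/5 (W(o, Z) = 7 - (-o/5 + 3*(-2)) = 7 - (-o/5 - 6) = 7 - (-6 - o/5) = 7 + (6 + o/5) = 13 + o/5)
B(J) = (5 + J)/(8*(-3 + J)) (B(J) = ((J + 5)/(J - 3))/8 = ((5 + J)/(-3 + J))/8 = (5 + J)/(8*(-3 + J)))
(-41*B(6))*W(0, 6) = (-41*(5 + 6)/(8*(-3 + 6)))*(13 + (1/5)*0) = (-41*11/(8*3))*(13 + 0) = -41*11/(8*3)*13 = -41*11/24*13 = -451/24*13 = -5863/24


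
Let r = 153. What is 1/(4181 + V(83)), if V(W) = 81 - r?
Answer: 1/4109 ≈ 0.00024337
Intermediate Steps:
V(W) = -72 (V(W) = 81 - 1*153 = 81 - 153 = -72)
1/(4181 + V(83)) = 1/(4181 - 72) = 1/4109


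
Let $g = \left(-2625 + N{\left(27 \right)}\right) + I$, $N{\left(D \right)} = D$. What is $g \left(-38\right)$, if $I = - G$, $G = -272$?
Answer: $88388$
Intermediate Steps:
$I = 272$ ($I = \left(-1\right) \left(-272\right) = 272$)
$g = -2326$ ($g = \left(-2625 + 27\right) + 272 = -2598 + 272 = -2326$)
$g \left(-38\right) = \left(-2326\right) \left(-38\right) = 88388$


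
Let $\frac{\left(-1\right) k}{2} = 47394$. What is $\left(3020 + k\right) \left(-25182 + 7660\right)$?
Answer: $1607958896$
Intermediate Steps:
$k = -94788$ ($k = \left(-2\right) 47394 = -94788$)
$\left(3020 + k\right) \left(-25182 + 7660\right) = \left(3020 - 94788\right) \left(-25182 + 7660\right) = \left(-91768\right) \left(-17522\right) = 1607958896$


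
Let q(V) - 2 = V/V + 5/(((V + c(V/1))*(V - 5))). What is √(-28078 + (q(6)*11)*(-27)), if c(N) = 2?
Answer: I*√466474/4 ≈ 170.75*I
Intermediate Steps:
q(V) = 3 + 5/((-5 + V)*(2 + V)) (q(V) = 2 + (V/V + 5/(((V + 2)*(V - 5)))) = 2 + (1 + 5/(((2 + V)*(-5 + V)))) = 2 + (1 + 5/(((-5 + V)*(2 + V)))) = 2 + (1 + 5*(1/((-5 + V)*(2 + V)))) = 2 + (1 + 5/((-5 + V)*(2 + V))) = 3 + 5/((-5 + V)*(2 + V)))
√(-28078 + (q(6)*11)*(-27)) = √(-28078 + (((-25 - 9*6 + 3*6²)/(-10 + 6² - 3*6))*11)*(-27)) = √(-28078 + (((-25 - 54 + 3*36)/(-10 + 36 - 18))*11)*(-27)) = √(-28078 + (((-25 - 54 + 108)/8)*11)*(-27)) = √(-28078 + (((⅛)*29)*11)*(-27)) = √(-28078 + ((29/8)*11)*(-27)) = √(-28078 + (319/8)*(-27)) = √(-28078 - 8613/8) = √(-233237/8) = I*√466474/4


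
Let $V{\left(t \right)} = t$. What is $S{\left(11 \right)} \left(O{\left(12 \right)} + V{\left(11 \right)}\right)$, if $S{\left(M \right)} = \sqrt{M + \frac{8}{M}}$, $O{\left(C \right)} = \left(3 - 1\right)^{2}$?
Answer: $\frac{15 \sqrt{1419}}{11} \approx 51.368$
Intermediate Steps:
$O{\left(C \right)} = 4$ ($O{\left(C \right)} = 2^{2} = 4$)
$S{\left(11 \right)} \left(O{\left(12 \right)} + V{\left(11 \right)}\right) = \sqrt{11 + \frac{8}{11}} \left(4 + 11\right) = \sqrt{11 + 8 \cdot \frac{1}{11}} \cdot 15 = \sqrt{11 + \frac{8}{11}} \cdot 15 = \sqrt{\frac{129}{11}} \cdot 15 = \frac{\sqrt{1419}}{11} \cdot 15 = \frac{15 \sqrt{1419}}{11}$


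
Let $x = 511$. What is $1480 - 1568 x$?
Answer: $-799768$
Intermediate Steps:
$1480 - 1568 x = 1480 - 801248 = -799768$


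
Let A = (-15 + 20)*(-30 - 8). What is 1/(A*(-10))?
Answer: 1/1900 ≈ 0.00052632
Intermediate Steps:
A = -190 (A = 5*(-38) = -190)
1/(A*(-10)) = 1/(-190*(-10)) = 1/1900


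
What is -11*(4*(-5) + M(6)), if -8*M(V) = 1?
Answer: 1771/8 ≈ 221.38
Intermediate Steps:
M(V) = -⅛ (M(V) = -⅛*1 = -⅛)
-11*(4*(-5) + M(6)) = -11*(4*(-5) - ⅛) = -11*(-20 - ⅛) = -11*(-161/8) = 1771/8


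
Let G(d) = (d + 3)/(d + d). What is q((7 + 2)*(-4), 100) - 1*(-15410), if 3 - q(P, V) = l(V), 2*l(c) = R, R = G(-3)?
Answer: 15413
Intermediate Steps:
G(d) = (3 + d)/(2*d) (G(d) = (3 + d)/((2*d)) = (3 + d)*(1/(2*d)) = (3 + d)/(2*d))
R = 0 (R = (½)*(3 - 3)/(-3) = (½)*(-⅓)*0 = 0)
l(c) = 0 (l(c) = (½)*0 = 0)
q(P, V) = 3 (q(P, V) = 3 - 1*0 = 3 + 0 = 3)
q((7 + 2)*(-4), 100) - 1*(-15410) = 3 - 1*(-15410) = 3 + 15410 = 15413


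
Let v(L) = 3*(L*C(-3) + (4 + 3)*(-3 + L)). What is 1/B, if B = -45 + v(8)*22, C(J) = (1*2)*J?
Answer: -1/903 ≈ -0.0011074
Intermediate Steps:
C(J) = 2*J
v(L) = -63 + 3*L (v(L) = 3*(L*(2*(-3)) + (4 + 3)*(-3 + L)) = 3*(L*(-6) + 7*(-3 + L)) = 3*(-6*L + (-21 + 7*L)) = 3*(-21 + L) = -63 + 3*L)
B = -903 (B = -45 + (-63 + 3*8)*22 = -45 + (-63 + 24)*22 = -45 - 39*22 = -45 - 858 = -903)
1/B = 1/(-903) = -1/903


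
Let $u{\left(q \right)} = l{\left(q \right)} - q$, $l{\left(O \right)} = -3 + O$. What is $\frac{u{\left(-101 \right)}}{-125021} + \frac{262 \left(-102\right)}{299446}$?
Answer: $- \frac{1670081433}{18718519183} \approx -0.089221$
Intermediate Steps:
$u{\left(q \right)} = -3$ ($u{\left(q \right)} = \left(-3 + q\right) - q = -3$)
$\frac{u{\left(-101 \right)}}{-125021} + \frac{262 \left(-102\right)}{299446} = - \frac{3}{-125021} + \frac{262 \left(-102\right)}{299446} = \left(-3\right) \left(- \frac{1}{125021}\right) - \frac{13362}{149723} = \frac{3}{125021} - \frac{13362}{149723} = - \frac{1670081433}{18718519183}$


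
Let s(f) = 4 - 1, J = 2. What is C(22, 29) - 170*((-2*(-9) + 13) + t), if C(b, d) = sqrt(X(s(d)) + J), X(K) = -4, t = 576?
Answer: -103190 + I*sqrt(2) ≈ -1.0319e+5 + 1.4142*I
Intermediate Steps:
s(f) = 3
C(b, d) = I*sqrt(2) (C(b, d) = sqrt(-4 + 2) = sqrt(-2) = I*sqrt(2))
C(22, 29) - 170*((-2*(-9) + 13) + t) = I*sqrt(2) - 170*((-2*(-9) + 13) + 576) = I*sqrt(2) - 170*((18 + 13) + 576) = I*sqrt(2) - 170*(31 + 576) = I*sqrt(2) - 170*607 = I*sqrt(2) - 103190 = -103190 + I*sqrt(2)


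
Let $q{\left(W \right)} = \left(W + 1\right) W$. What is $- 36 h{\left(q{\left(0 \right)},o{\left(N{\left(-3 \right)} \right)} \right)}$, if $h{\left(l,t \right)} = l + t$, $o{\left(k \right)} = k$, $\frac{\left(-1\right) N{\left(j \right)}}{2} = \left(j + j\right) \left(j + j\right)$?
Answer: $2592$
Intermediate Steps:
$q{\left(W \right)} = W \left(1 + W\right)$ ($q{\left(W \right)} = \left(1 + W\right) W = W \left(1 + W\right)$)
$N{\left(j \right)} = - 8 j^{2}$ ($N{\left(j \right)} = - 2 \left(j + j\right) \left(j + j\right) = - 2 \cdot 2 j 2 j = - 2 \cdot 4 j^{2} = - 8 j^{2}$)
$- 36 h{\left(q{\left(0 \right)},o{\left(N{\left(-3 \right)} \right)} \right)} = - 36 \left(0 \left(1 + 0\right) - 8 \left(-3\right)^{2}\right) = - 36 \left(0 \cdot 1 - 72\right) = - 36 \left(0 - 72\right) = \left(-36\right) \left(-72\right) = 2592$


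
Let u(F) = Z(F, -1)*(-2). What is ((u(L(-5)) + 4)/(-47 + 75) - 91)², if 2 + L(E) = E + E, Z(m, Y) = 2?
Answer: 8281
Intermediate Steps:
L(E) = -2 + 2*E (L(E) = -2 + (E + E) = -2 + 2*E)
u(F) = -4 (u(F) = 2*(-2) = -4)
((u(L(-5)) + 4)/(-47 + 75) - 91)² = ((-4 + 4)/(-47 + 75) - 91)² = (0/28 - 91)² = (0*(1/28) - 91)² = (0 - 91)² = (-91)² = 8281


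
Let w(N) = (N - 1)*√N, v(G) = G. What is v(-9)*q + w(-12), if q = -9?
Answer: 81 - 26*I*√3 ≈ 81.0 - 45.033*I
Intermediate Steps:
w(N) = √N*(-1 + N) (w(N) = (-1 + N)*√N = √N*(-1 + N))
v(-9)*q + w(-12) = -9*(-9) + √(-12)*(-1 - 12) = 81 + (2*I*√3)*(-13) = 81 - 26*I*√3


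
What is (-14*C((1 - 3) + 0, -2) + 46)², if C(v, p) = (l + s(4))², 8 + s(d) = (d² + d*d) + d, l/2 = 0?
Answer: 119464900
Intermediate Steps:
l = 0 (l = 2*0 = 0)
s(d) = -8 + d + 2*d² (s(d) = -8 + ((d² + d*d) + d) = -8 + ((d² + d²) + d) = -8 + (2*d² + d) = -8 + (d + 2*d²) = -8 + d + 2*d²)
C(v, p) = 784 (C(v, p) = (0 + (-8 + 4 + 2*4²))² = (0 + (-8 + 4 + 2*16))² = (0 + (-8 + 4 + 32))² = (0 + 28)² = 28² = 784)
(-14*C((1 - 3) + 0, -2) + 46)² = (-14*784 + 46)² = (-10976 + 46)² = (-10930)² = 119464900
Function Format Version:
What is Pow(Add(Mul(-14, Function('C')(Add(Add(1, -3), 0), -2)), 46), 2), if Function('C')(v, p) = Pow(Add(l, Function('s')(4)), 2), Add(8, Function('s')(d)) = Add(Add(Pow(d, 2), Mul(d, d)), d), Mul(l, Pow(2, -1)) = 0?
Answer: 119464900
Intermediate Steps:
l = 0 (l = Mul(2, 0) = 0)
Function('s')(d) = Add(-8, d, Mul(2, Pow(d, 2))) (Function('s')(d) = Add(-8, Add(Add(Pow(d, 2), Mul(d, d)), d)) = Add(-8, Add(Add(Pow(d, 2), Pow(d, 2)), d)) = Add(-8, Add(Mul(2, Pow(d, 2)), d)) = Add(-8, Add(d, Mul(2, Pow(d, 2)))) = Add(-8, d, Mul(2, Pow(d, 2))))
Function('C')(v, p) = 784 (Function('C')(v, p) = Pow(Add(0, Add(-8, 4, Mul(2, Pow(4, 2)))), 2) = Pow(Add(0, Add(-8, 4, Mul(2, 16))), 2) = Pow(Add(0, Add(-8, 4, 32)), 2) = Pow(Add(0, 28), 2) = Pow(28, 2) = 784)
Pow(Add(Mul(-14, Function('C')(Add(Add(1, -3), 0), -2)), 46), 2) = Pow(Add(Mul(-14, 784), 46), 2) = Pow(Add(-10976, 46), 2) = Pow(-10930, 2) = 119464900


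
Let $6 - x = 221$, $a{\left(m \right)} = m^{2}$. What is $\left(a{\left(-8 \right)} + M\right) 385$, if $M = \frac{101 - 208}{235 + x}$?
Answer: $\frac{90321}{4} \approx 22580.0$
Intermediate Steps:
$x = -215$ ($x = 6 - 221 = -215$)
$M = - \frac{107}{20}$ ($M = \frac{101 - 208}{235 - 215} = - \frac{107}{20} \approx -5.35$)
$\left(a{\left(-8 \right)} + M\right) 385 = \left(\left(-8\right)^{2} - \frac{107}{20}\right) 385 = \left(64 - \frac{107}{20}\right) 385 = \frac{1173}{20} \cdot 385 = \frac{90321}{4}$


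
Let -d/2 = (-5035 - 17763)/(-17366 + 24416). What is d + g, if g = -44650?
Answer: -157368452/3525 ≈ -44644.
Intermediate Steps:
d = 22798/3525 (d = -2*(-5035 - 17763)/(-17366 + 24416) = -(-45596)/7050 = -2*(-11399/3525) = 22798/3525 ≈ 6.4675)
d + g = 22798/3525 - 44650 = -157368452/3525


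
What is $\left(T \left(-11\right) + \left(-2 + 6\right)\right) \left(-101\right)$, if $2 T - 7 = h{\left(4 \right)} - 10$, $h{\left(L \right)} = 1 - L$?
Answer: $-3737$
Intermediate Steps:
$T = -3$ ($T = \frac{7}{2} + \frac{\left(1 - 4\right) - 10}{2} = \frac{7}{2} + \frac{-3 - 10}{2} = \frac{7}{2} + \frac{1}{2} \left(-13\right) = \frac{7}{2} - \frac{13}{2} = -3$)
$\left(T \left(-11\right) + \left(-2 + 6\right)\right) \left(-101\right) = \left(\left(-3\right) \left(-11\right) + \left(-2 + 6\right)\right) \left(-101\right) = \left(33 + 4\right) \left(-101\right) = 37 \left(-101\right) = -3737$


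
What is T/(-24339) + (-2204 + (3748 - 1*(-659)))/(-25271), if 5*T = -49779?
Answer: 329957008/1025118115 ≈ 0.32187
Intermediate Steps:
T = -49779/5 (T = (⅕)*(-49779) = -49779/5 ≈ -9955.8)
T/(-24339) + (-2204 + (3748 - 1*(-659)))/(-25271) = -49779/5/(-24339) + (-2204 + (3748 - 1*(-659)))/(-25271) = -49779/5*(-1/24339) + (-2204 + (3748 + 659))*(-1/25271) = 16593/40565 + (-2204 + 4407)*(-1/25271) = 16593/40565 + 2203*(-1/25271) = 16593/40565 - 2203/25271 = 329957008/1025118115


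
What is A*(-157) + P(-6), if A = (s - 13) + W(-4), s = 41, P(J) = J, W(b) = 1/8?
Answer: -35373/8 ≈ -4421.6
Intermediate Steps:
W(b) = ⅛ (W(b) = 1*(⅛) = ⅛)
A = 225/8 (A = (41 - 13) + ⅛ = 28 + ⅛ = 225/8 ≈ 28.125)
A*(-157) + P(-6) = (225/8)*(-157) - 6 = -35325/8 - 6 = -35373/8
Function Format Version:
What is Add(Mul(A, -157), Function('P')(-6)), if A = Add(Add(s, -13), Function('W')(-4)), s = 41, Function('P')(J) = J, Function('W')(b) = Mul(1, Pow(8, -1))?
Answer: Rational(-35373, 8) ≈ -4421.6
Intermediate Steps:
Function('W')(b) = Rational(1, 8) (Function('W')(b) = Mul(1, Rational(1, 8)) = Rational(1, 8))
A = Rational(225, 8) (A = Add(Add(41, -13), Rational(1, 8)) = Add(28, Rational(1, 8)) = Rational(225, 8) ≈ 28.125)
Add(Mul(A, -157), Function('P')(-6)) = Add(Mul(Rational(225, 8), -157), -6) = Add(Rational(-35325, 8), -6) = Rational(-35373, 8)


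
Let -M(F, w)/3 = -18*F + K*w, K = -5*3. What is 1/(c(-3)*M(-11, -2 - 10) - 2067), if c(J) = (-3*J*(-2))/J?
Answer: -1/8871 ≈ -0.00011273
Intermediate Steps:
K = -15
M(F, w) = 45*w + 54*F (M(F, w) = -3*(-18*F - 15*w) = 45*w + 54*F)
c(J) = 6 (c(J) = (6*J)/J = 6)
1/(c(-3)*M(-11, -2 - 10) - 2067) = 1/(6*(45*(-2 - 10) + 54*(-11)) - 2067) = 1/(6*(45*(-12) - 594) - 2067) = 1/(6*(-540 - 594) - 2067) = 1/(6*(-1134) - 2067) = 1/(-6804 - 2067) = 1/(-8871) = -1/8871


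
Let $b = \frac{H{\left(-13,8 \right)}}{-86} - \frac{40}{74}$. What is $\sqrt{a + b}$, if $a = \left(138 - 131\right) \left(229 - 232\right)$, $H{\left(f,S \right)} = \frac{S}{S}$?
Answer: $\frac{i \sqrt{218218378}}{3182} \approx 4.6424 i$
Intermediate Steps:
$H{\left(f,S \right)} = 1$
$b = - \frac{1757}{3182}$ ($b = 1 \frac{1}{-86} - \frac{40}{74} = 1 \left(- \frac{1}{86}\right) - \frac{20}{37} = - \frac{1}{86} - \frac{20}{37} = - \frac{1757}{3182} \approx -0.55217$)
$a = -21$ ($a = 7 \left(-3\right) = -21$)
$\sqrt{a + b} = \sqrt{-21 - \frac{1757}{3182}} = \sqrt{- \frac{68579}{3182}} = \frac{i \sqrt{218218378}}{3182}$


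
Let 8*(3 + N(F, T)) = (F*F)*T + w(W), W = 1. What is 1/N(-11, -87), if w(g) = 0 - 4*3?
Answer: -8/10563 ≈ -0.00075736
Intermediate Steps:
w(g) = -12 (w(g) = 0 - 12 = -12)
N(F, T) = -9/2 + T*F²/8 (N(F, T) = -3 + ((F*F)*T - 12)/8 = -3 + (F²*T - 12)/8 = -3 + (T*F² - 12)/8 = -3 + (-12 + T*F²)/8 = -3 + (-3/2 + T*F²/8) = -9/2 + T*F²/8)
1/N(-11, -87) = 1/(-9/2 + (⅛)*(-87)*(-11)²) = 1/(-9/2 + (⅛)*(-87)*121) = 1/(-9/2 - 10527/8) = 1/(-10563/8) = -8/10563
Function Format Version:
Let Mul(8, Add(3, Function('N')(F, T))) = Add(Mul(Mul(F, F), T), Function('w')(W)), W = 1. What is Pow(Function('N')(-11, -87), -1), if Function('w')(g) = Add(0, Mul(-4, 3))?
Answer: Rational(-8, 10563) ≈ -0.00075736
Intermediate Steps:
Function('w')(g) = -12 (Function('w')(g) = Add(0, -12) = -12)
Function('N')(F, T) = Add(Rational(-9, 2), Mul(Rational(1, 8), T, Pow(F, 2))) (Function('N')(F, T) = Add(-3, Mul(Rational(1, 8), Add(Mul(Mul(F, F), T), -12))) = Add(-3, Mul(Rational(1, 8), Add(Mul(Pow(F, 2), T), -12))) = Add(-3, Mul(Rational(1, 8), Add(Mul(T, Pow(F, 2)), -12))) = Add(-3, Mul(Rational(1, 8), Add(-12, Mul(T, Pow(F, 2))))) = Add(-3, Add(Rational(-3, 2), Mul(Rational(1, 8), T, Pow(F, 2)))) = Add(Rational(-9, 2), Mul(Rational(1, 8), T, Pow(F, 2))))
Pow(Function('N')(-11, -87), -1) = Pow(Add(Rational(-9, 2), Mul(Rational(1, 8), -87, Pow(-11, 2))), -1) = Pow(Add(Rational(-9, 2), Mul(Rational(1, 8), -87, 121)), -1) = Pow(Add(Rational(-9, 2), Rational(-10527, 8)), -1) = Pow(Rational(-10563, 8), -1) = Rational(-8, 10563)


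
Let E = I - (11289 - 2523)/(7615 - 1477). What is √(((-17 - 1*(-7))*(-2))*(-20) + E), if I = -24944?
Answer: I*√2947191731/341 ≈ 159.2*I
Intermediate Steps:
E = -8506391/341 (E = -24944 - (11289 - 2523)/(7615 - 1477) = -24944 - 8766/6138 = -24944 - 1*487/341 = -24944 - 487/341 = -8506391/341 ≈ -24945.)
√(((-17 - 1*(-7))*(-2))*(-20) + E) = √(((-17 - 1*(-7))*(-2))*(-20) - 8506391/341) = √(((-17 + 7)*(-2))*(-20) - 8506391/341) = √(-10*(-2)*(-20) - 8506391/341) = √(20*(-20) - 8506391/341) = √(-400 - 8506391/341) = √(-8642791/341) = I*√2947191731/341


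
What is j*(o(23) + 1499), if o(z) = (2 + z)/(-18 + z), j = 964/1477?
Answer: 1449856/1477 ≈ 981.62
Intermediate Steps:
j = 964/1477 (j = 964*(1/1477) = 964/1477 ≈ 0.65267)
o(z) = (2 + z)/(-18 + z)
j*(o(23) + 1499) = 964*((2 + 23)/(-18 + 23) + 1499)/1477 = 964*(25/5 + 1499)/1477 = 964*((⅕)*25 + 1499)/1477 = 964*(5 + 1499)/1477 = (964/1477)*1504 = 1449856/1477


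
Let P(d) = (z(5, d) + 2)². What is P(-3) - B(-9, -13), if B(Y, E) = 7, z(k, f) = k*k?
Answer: 722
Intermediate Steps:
z(k, f) = k²
P(d) = 729 (P(d) = (5² + 2)² = (25 + 2)² = 27² = 729)
P(-3) - B(-9, -13) = 729 - 1*7 = 729 - 7 = 722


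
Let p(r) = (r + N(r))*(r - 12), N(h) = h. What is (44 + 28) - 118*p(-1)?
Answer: -2996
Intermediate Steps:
p(r) = 2*r*(-12 + r) (p(r) = (r + r)*(r - 12) = (2*r)*(-12 + r) = 2*r*(-12 + r))
(44 + 28) - 118*p(-1) = (44 + 28) - 236*(-1)*(-12 - 1) = 72 - 236*(-1)*(-13) = 72 - 118*26 = 72 - 3068 = -2996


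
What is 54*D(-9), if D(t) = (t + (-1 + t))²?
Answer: 19494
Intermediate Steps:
D(t) = (-1 + 2*t)²
54*D(-9) = 54*(-1 + 2*(-9))² = 54*(-1 - 18)² = 54*(-19)² = 54*361 = 19494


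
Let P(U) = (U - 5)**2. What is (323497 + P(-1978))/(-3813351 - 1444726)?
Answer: -4255786/5258077 ≈ -0.80938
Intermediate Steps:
P(U) = (-5 + U)**2
(323497 + P(-1978))/(-3813351 - 1444726) = (323497 + (-5 - 1978)**2)/(-3813351 - 1444726) = (323497 + (-1983)**2)/(-5258077) = (323497 + 3932289)*(-1/5258077) = 4255786*(-1/5258077) = -4255786/5258077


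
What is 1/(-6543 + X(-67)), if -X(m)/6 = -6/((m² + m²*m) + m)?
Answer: -296341/1938959199 ≈ -0.00015284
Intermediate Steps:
X(m) = 36/(m + m² + m³) (X(m) = -(-36)/((m² + m²*m) + m) = -(-36)/((m² + m³) + m) = -(-36)/(m + m² + m³) = 36/(m + m² + m³))
1/(-6543 + X(-67)) = 1/(-6543 + 36/(-67*(1 - 67 + (-67)²))) = 1/(-6543 + 36*(-1/67)/(1 - 67 + 4489)) = 1/(-6543 + 36*(-1/67)/4423) = 1/(-6543 + 36*(-1/67)*(1/4423)) = 1/(-6543 - 36/296341) = 1/(-1938959199/296341) = -296341/1938959199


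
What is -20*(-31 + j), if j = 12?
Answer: 380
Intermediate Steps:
-20*(-31 + j) = -20*(-31 + 12) = -20*(-19) = 380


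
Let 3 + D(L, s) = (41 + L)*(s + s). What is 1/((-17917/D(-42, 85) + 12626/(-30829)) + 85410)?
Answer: 5333417/456077324865 ≈ 1.1694e-5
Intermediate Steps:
D(L, s) = -3 + 2*s*(41 + L) (D(L, s) = -3 + (41 + L)*(s + s) = -3 + (41 + L)*(2*s) = -3 + 2*s*(41 + L))
1/((-17917/D(-42, 85) + 12626/(-30829)) + 85410) = 1/((-17917/(-3 + 82*85 + 2*(-42)*85) + 12626/(-30829)) + 85410) = 1/((-17917/(-3 + 6970 - 7140) + 12626*(-1/30829)) + 85410) = 1/((-17917/(-173) - 12626/30829) + 85410) = 1/((-17917*(-1/173) - 12626/30829) + 85410) = 1/((17917/173 - 12626/30829) + 85410) = 1/(550178895/5333417 + 85410) = 1/(456077324865/5333417) = 5333417/456077324865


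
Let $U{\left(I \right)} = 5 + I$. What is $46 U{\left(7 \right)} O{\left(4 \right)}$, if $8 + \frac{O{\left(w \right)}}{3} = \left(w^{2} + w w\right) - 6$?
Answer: $29808$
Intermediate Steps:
$O{\left(w \right)} = -42 + 6 w^{2}$ ($O{\left(w \right)} = -24 + 3 \left(\left(w^{2} + w w\right) - 6\right) = -24 + 3 \left(\left(w^{2} + w^{2}\right) - 6\right) = -24 + 3 \left(2 w^{2} - 6\right) = -24 + 3 \left(-6 + 2 w^{2}\right) = -24 + \left(-18 + 6 w^{2}\right) = -42 + 6 w^{2}$)
$46 U{\left(7 \right)} O{\left(4 \right)} = 46 \left(5 + 7\right) \left(-42 + 6 \cdot 4^{2}\right) = 46 \cdot 12 \left(-42 + 6 \cdot 16\right) = 552 \left(-42 + 96\right) = 552 \cdot 54 = 29808$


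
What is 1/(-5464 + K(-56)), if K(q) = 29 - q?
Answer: -1/5379 ≈ -0.00018591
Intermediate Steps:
1/(-5464 + K(-56)) = 1/(-5464 + (29 - 1*(-56))) = 1/(-5464 + (29 + 56)) = 1/(-5464 + 85) = 1/(-5379) = -1/5379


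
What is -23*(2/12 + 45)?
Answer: -6233/6 ≈ -1038.8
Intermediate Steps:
-23*(2/12 + 45) = -23*(2*(1/12) + 45) = -23*(⅙ + 45) = -23*271/6 = -6233/6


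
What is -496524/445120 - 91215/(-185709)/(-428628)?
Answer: -274467981660367/246052683238960 ≈ -1.1155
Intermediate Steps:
-496524/445120 - 91215/(-185709)/(-428628) = -496524*1/445120 - 91215*(-1/185709)*(-1/428628) = -124131/111280 + (30405/61903)*(-1/428628) = -124131/111280 - 10135/8844453028 = -274467981660367/246052683238960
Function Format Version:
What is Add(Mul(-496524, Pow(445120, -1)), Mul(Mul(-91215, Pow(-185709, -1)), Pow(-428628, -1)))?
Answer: Rational(-274467981660367, 246052683238960) ≈ -1.1155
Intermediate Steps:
Add(Mul(-496524, Pow(445120, -1)), Mul(Mul(-91215, Pow(-185709, -1)), Pow(-428628, -1))) = Add(Mul(-496524, Rational(1, 445120)), Mul(Mul(-91215, Rational(-1, 185709)), Rational(-1, 428628))) = Add(Rational(-124131, 111280), Mul(Rational(30405, 61903), Rational(-1, 428628))) = Add(Rational(-124131, 111280), Rational(-10135, 8844453028)) = Rational(-274467981660367, 246052683238960)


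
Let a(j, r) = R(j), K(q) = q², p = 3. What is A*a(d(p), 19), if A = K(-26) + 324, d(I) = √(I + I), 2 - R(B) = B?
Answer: 2000 - 1000*√6 ≈ -449.49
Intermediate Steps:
R(B) = 2 - B
d(I) = √2*√I (d(I) = √(2*I) = √2*√I)
a(j, r) = 2 - j
A = 1000 (A = (-26)² + 324 = 676 + 324 = 1000)
A*a(d(p), 19) = 1000*(2 - √2*√3) = 1000*(2 - √6) = 2000 - 1000*√6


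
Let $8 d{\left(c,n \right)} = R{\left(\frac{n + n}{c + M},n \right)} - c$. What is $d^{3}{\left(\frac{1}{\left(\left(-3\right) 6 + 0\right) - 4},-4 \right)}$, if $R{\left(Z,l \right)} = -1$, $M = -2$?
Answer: $- \frac{9261}{5451776} \approx -0.0016987$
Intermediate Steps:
$d{\left(c,n \right)} = - \frac{1}{8} - \frac{c}{8}$ ($d{\left(c,n \right)} = \frac{-1 - c}{8} = - \frac{1}{8} - \frac{c}{8}$)
$d^{3}{\left(\frac{1}{\left(\left(-3\right) 6 + 0\right) - 4},-4 \right)} = \left(- \frac{1}{8} - \frac{1}{8 \left(\left(\left(-3\right) 6 + 0\right) - 4\right)}\right)^{3} = \left(- \frac{1}{8} - \frac{1}{8 \left(\left(-18 + 0\right) - 4\right)}\right)^{3} = \left(- \frac{1}{8} - \frac{1}{8 \left(-18 - 4\right)}\right)^{3} = \left(- \frac{1}{8} - \frac{1}{8 \left(-22\right)}\right)^{3} = \left(- \frac{1}{8} - - \frac{1}{176}\right)^{3} = \left(- \frac{1}{8} + \frac{1}{176}\right)^{3} = \left(- \frac{21}{176}\right)^{3} = - \frac{9261}{5451776}$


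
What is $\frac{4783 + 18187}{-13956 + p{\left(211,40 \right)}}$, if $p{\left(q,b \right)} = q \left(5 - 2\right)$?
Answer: $- \frac{22970}{13323} \approx -1.7241$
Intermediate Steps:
$p{\left(q,b \right)} = 3 q$ ($p{\left(q,b \right)} = q 3 = 3 q$)
$\frac{4783 + 18187}{-13956 + p{\left(211,40 \right)}} = \frac{4783 + 18187}{-13956 + 3 \cdot 211} = \frac{22970}{-13956 + 633} = \frac{22970}{-13323} = 22970 \left(- \frac{1}{13323}\right) = - \frac{22970}{13323}$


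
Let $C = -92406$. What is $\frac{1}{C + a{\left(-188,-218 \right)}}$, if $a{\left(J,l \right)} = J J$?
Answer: $- \frac{1}{57062} \approx -1.7525 \cdot 10^{-5}$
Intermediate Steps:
$a{\left(J,l \right)} = J^{2}$
$\frac{1}{C + a{\left(-188,-218 \right)}} = \frac{1}{-92406 + \left(-188\right)^{2}} = \frac{1}{-92406 + 35344} = \frac{1}{-57062} = - \frac{1}{57062}$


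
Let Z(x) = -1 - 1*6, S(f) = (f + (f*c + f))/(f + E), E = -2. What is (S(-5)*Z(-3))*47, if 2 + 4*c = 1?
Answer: -1645/4 ≈ -411.25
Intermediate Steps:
c = -¼ (c = -½ + (¼)*1 = -½ + ¼ = -¼ ≈ -0.25000)
S(f) = 7*f/(4*(-2 + f)) (S(f) = (f + (f*(-¼) + f))/(f - 2) = (f + (-f/4 + f))/(-2 + f) = (f + 3*f/4)/(-2 + f) = (7*f/4)/(-2 + f) = 7*f/(4*(-2 + f)))
Z(x) = -7 (Z(x) = -1 - 6 = -7)
(S(-5)*Z(-3))*47 = (((7/4)*(-5)/(-2 - 5))*(-7))*47 = (((7/4)*(-5)/(-7))*(-7))*47 = (((7/4)*(-5)*(-⅐))*(-7))*47 = ((5/4)*(-7))*47 = -35/4*47 = -1645/4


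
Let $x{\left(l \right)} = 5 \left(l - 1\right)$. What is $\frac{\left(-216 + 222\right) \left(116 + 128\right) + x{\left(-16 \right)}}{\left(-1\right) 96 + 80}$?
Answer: $- \frac{1379}{16} \approx -86.188$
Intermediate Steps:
$x{\left(l \right)} = -5 + 5 l$ ($x{\left(l \right)} = 5 \left(-1 + l\right) = -5 + 5 l$)
$\frac{\left(-216 + 222\right) \left(116 + 128\right) + x{\left(-16 \right)}}{\left(-1\right) 96 + 80} = \frac{\left(-216 + 222\right) \left(116 + 128\right) + \left(-5 + 5 \left(-16\right)\right)}{\left(-1\right) 96 + 80} = \frac{6 \cdot 244 - 85}{-96 + 80} = \frac{1464 - 85}{-16} = 1379 \left(- \frac{1}{16}\right) = - \frac{1379}{16}$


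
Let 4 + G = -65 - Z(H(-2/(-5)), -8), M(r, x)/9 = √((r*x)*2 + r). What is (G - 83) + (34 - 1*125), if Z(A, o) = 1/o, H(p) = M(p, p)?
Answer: -1943/8 ≈ -242.88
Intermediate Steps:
M(r, x) = 9*√(r + 2*r*x) (M(r, x) = 9*√((r*x)*2 + r) = 9*√(2*r*x + r) = 9*√(r + 2*r*x))
H(p) = 9*√(p*(1 + 2*p))
G = -551/8 (G = -4 + (-65 - 1/(-8)) = -4 + (-65 - 1*(-⅛)) = -4 + (-65 + ⅛) = -4 - 519/8 = -551/8 ≈ -68.875)
(G - 83) + (34 - 1*125) = (-551/8 - 83) + (34 - 1*125) = -1215/8 + (34 - 125) = -1215/8 - 91 = -1943/8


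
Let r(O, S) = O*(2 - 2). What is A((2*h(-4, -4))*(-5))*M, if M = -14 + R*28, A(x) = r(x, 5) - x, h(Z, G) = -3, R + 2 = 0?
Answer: 2100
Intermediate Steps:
R = -2 (R = -2 + 0 = -2)
r(O, S) = 0 (r(O, S) = O*0 = 0)
A(x) = -x (A(x) = 0 - x = -x)
M = -70 (M = -14 - 2*28 = -14 - 56 = -70)
A((2*h(-4, -4))*(-5))*M = -2*(-3)*(-5)*(-70) = -(-6)*(-5)*(-70) = -1*30*(-70) = -30*(-70) = 2100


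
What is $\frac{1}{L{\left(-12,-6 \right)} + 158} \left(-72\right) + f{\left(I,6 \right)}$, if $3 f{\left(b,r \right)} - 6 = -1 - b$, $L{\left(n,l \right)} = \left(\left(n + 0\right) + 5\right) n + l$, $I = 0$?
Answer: $\frac{241}{177} \approx 1.3616$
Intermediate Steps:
$L{\left(n,l \right)} = l + n \left(5 + n\right)$ ($L{\left(n,l \right)} = \left(n + 5\right) n + l = \left(5 + n\right) n + l = n \left(5 + n\right) + l = l + n \left(5 + n\right)$)
$f{\left(b,r \right)} = \frac{5}{3} - \frac{b}{3}$ ($f{\left(b,r \right)} = 2 + \frac{-1 - b}{3} = 2 - \left(\frac{1}{3} + \frac{b}{3}\right) = \frac{5}{3} - \frac{b}{3}$)
$\frac{1}{L{\left(-12,-6 \right)} + 158} \left(-72\right) + f{\left(I,6 \right)} = \frac{1}{\left(-6 + \left(-12\right)^{2} + 5 \left(-12\right)\right) + 158} \left(-72\right) + \left(\frac{5}{3} - 0\right) = \frac{1}{\left(-6 + 144 - 60\right) + 158} \left(-72\right) + \left(\frac{5}{3} + 0\right) = \frac{1}{78 + 158} \left(-72\right) + \frac{5}{3} = \frac{1}{236} \left(-72\right) + \frac{5}{3} = - \frac{18}{59} + \frac{5}{3} = \frac{241}{177}$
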